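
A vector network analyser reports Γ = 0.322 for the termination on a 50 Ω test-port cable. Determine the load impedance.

Z_L = Z_0·(1 + Γ)/(1 − Γ) = 50·(1.32)/(0.678)

Z_L ≈ 97.5 Ω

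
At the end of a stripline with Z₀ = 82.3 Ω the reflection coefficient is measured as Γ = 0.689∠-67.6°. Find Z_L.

Z_L = Z_0·(1 + Γ)/(1 − Γ) = 82.3·(1.26 − j0.637)/(0.737 + j0.637)

Z_L ≈ 45.5 − j110 Ω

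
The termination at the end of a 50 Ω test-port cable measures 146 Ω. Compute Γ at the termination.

Γ = (Z_L − Z_0)/(Z_L + Z_0) = (146 − 50)/(146 + 50) = 96/196

Γ = 0.49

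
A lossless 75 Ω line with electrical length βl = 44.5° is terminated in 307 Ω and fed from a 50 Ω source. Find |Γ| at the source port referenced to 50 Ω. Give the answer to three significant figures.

tan(βl) = 0.983
Z_in = Z_0·(Z_L + jZ_0·tanβl)/(Z_0 + jZ_L·tanβl) = 35.1 − j67.6 Ω
Γ_s = (Z_in − Z_s)/(Z_in + Z_s) = (-14.9 − j67.6)/(85.1 − j67.6), |Γ_s| = 0.637

|Γ| ≈ 0.637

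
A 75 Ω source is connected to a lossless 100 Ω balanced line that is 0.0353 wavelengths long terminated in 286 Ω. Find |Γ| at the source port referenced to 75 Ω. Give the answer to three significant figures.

βl = 2π × 0.0353 = 12.7°
tan(βl) = 0.226
Z_in = Z_0·(Z_L + jZ_0·tanβl)/(Z_0 + jZ_L·tanβl) = 212 − j114 Ω
Γ_s = (Z_in − Z_s)/(Z_in + Z_s) = (137 − j114)/(287 − j114), |Γ_s| = 0.578

|Γ| ≈ 0.578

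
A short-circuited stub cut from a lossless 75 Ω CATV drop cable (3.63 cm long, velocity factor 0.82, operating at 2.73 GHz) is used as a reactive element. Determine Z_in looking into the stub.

λ = v/f = 0.82·c / 2.73 GHz = 0.0901 m
βl = 2π·l/λ = 2π × 0.403 = 145°
tan(βl) = -0.7
For a short-circuited stub, Z_in = jZ_0·tan(βl)

Z_in ≈ −j52.5 Ω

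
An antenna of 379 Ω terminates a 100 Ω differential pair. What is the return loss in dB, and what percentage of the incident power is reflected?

RL ≈ 4.69 dB; 33.9% of incident power reflected

Γ = (379 − 100)/(379 + 100) = 0.582
RL = −20·log₁₀(0.582) = 4.69 dB
P_refl/P_inc = |Γ|² = 0.339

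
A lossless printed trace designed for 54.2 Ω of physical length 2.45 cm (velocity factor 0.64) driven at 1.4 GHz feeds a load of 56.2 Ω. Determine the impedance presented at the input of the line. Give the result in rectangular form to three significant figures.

Z_in ≈ 53 − j1.5 Ω

λ = v/f = 0.64·c / 1.4 GHz = 0.137 m
βl = 2π·l/λ = 2π × 0.179 = 64.3°
tan(βl) = tan(64.3°) = 2.08
Z_in = Z_0·(Z_L + jZ_0·tanβl)/(Z_0 + jZ_L·tanβl)
     = 54.2·(56.2 + j113)/(54.2 + j117)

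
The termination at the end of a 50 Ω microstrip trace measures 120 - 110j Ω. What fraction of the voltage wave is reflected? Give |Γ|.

Γ = (Z_L − Z_0)/(Z_L + Z_0) = (70 − j110)/(170 − j110)
|Γ| = 130/202

|Γ| ≈ 0.644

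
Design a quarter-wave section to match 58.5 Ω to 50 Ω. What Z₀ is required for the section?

Z_qwt ≈ 54.1 Ω

Z_qwt = √(Z_0·R_L) = √(50 × 58.5) = √2925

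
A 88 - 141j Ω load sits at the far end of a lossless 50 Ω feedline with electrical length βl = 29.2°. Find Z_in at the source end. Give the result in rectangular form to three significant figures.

Z_in ≈ 15.2 − j49.7 Ω

tan(βl) = tan(29.2°) = 0.559
Z_in = Z_0·(Z_L + jZ_0·tanβl)/(Z_0 + jZ_L·tanβl)
     = 50·(88 − j113)/(129 + j49.2)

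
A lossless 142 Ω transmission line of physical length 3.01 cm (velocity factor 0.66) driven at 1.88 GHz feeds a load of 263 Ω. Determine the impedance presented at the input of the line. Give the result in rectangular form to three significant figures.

λ = v/f = 0.66·c / 1.88 GHz = 0.105 m
βl = 2π·l/λ = 2π × 0.286 = 103°
tan(βl) = tan(103°) = -4.37
Z_in = Z_0·(Z_L + jZ_0·tanβl)/(Z_0 + jZ_L·tanβl)
     = 142·(263 − j621)/(142 − j1150)

Z_in ≈ 79.5 + j22.7 Ω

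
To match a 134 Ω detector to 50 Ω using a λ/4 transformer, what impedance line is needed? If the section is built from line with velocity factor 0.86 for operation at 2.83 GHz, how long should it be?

Z_qwt = √(Z_0·R_L) = √(50 × 134) = √6700
λ = 0.86·c/f = 0.0912 m, so l = λ/4 = 0.0228 m

Z_qwt ≈ 81.9 Ω; length ≈ 2.28 cm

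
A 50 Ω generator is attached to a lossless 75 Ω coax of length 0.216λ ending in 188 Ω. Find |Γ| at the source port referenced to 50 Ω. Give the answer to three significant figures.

βl = 2π × 0.216 = 77.8°
tan(βl) = 4.61
Z_in = Z_0·(Z_L + jZ_0·tanβl)/(Z_0 + jZ_L·tanβl) = 31.1 − j13.6 Ω
Γ_s = (Z_in − Z_s)/(Z_in + Z_s) = (-18.9 − j13.6)/(81.1 − j13.6), |Γ_s| = 0.283

|Γ| ≈ 0.283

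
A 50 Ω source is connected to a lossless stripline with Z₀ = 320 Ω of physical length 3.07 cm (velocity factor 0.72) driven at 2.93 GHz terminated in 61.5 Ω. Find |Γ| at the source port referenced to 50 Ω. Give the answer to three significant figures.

λ = v/f = 0.72·c / 2.93 GHz = 0.0737 m
βl = 2π·l/λ = 2π × 0.416 = 150°
tan(βl) = -0.579
Z_in = Z_0·(Z_L + jZ_0·tanβl)/(Z_0 + jZ_L·tanβl) = 81.1 − j176 Ω
Γ_s = (Z_in − Z_s)/(Z_in + Z_s) = (31.1 − j176)/(131 − j176), |Γ_s| = 0.815

|Γ| ≈ 0.815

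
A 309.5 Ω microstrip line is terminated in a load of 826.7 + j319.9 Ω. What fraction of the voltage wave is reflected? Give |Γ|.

|Γ| ≈ 0.515

Γ = (Z_L − Z_0)/(Z_L + Z_0) = (517.2 + j319.9)/(1136 + j319.9)
|Γ| = 608/1180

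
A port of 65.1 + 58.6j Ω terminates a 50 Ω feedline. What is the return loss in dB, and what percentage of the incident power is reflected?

RL ≈ 6.59 dB; 22% of incident power reflected

Γ = (15.1 + j58.6)/(115.1 + j58.6), |Γ| = 0.469
RL = −20·log₁₀(0.469) = 6.59 dB
P_refl/P_inc = |Γ|² = 0.22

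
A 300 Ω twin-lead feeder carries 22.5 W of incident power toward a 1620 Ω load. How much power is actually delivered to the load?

P_delivered ≈ 11.9 W

Γ = (1620 − 300)/(1620 + 300) = 0.688
|Γ|² = 0.473
P_refl = |Γ|²·P_inc = 10.6 W, P_del = (1 − |Γ|²)·P_inc = 11.9 W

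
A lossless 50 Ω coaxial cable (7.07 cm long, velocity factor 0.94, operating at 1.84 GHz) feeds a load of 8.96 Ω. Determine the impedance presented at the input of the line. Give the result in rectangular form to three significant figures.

λ = v/f = 0.94·c / 1.84 GHz = 0.153 m
βl = 2π·l/λ = 2π × 0.461 = 166°
tan(βl) = tan(166°) = -0.248
Z_in = Z_0·(Z_L + jZ_0·tanβl)/(Z_0 + jZ_L·tanβl)
     = 50·(8.96 − j12.4)/(50 − j2.22)

Z_in ≈ 9.49 − j12 Ω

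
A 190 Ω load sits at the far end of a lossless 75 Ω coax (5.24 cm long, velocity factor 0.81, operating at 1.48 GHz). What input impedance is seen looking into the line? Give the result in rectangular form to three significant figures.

λ = v/f = 0.81·c / 1.48 GHz = 0.164 m
βl = 2π·l/λ = 2π × 0.319 = 115°
tan(βl) = tan(115°) = -2.16
Z_in = Z_0·(Z_L + jZ_0·tanβl)/(Z_0 + jZ_L·tanβl)
     = 75·(190 − j162)/(75 − j409)

Z_in ≈ 34.8 + j28.4 Ω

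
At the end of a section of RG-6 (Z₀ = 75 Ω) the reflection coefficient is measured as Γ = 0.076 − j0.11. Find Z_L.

Z_L = Z_0·(1 + Γ)/(1 − Γ) = 75·(1.08 − j0.11)/(0.924 + j0.11)

Z_L ≈ 85.1 − j19.1 Ω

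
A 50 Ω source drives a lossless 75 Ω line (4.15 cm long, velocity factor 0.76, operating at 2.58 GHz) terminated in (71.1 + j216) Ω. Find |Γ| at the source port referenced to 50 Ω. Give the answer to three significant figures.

λ = v/f = 0.76·c / 2.58 GHz = 0.0884 m
βl = 2π·l/λ = 2π × 0.47 = 169°
tan(βl) = -0.193
Z_in = Z_0·(Z_L + jZ_0·tanβl)/(Z_0 + jZ_L·tanβl) = 30 + j133 Ω
Γ_s = (Z_in − Z_s)/(Z_in + Z_s) = (-20 + j133)/(80 + j133), |Γ_s| = 0.866

|Γ| ≈ 0.866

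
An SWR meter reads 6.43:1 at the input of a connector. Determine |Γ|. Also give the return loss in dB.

|Γ| = (S − 1)/(S + 1) = (6.43 − 1)/(6.43 + 1) = 5.43/7.43
RL = −20·log₁₀|Γ| = −20·log₁₀(0.731)

|Γ| ≈ 0.731; return loss ≈ 2.72 dB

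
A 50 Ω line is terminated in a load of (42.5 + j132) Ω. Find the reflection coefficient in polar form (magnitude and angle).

Γ ≈ 0.82 ∠ 38.3°

Γ = (Z_L − Z_0)/(Z_L + Z_0) = (-7.5 + j132)/(92.5 + j132)
|Γ| = 132/161 = 0.82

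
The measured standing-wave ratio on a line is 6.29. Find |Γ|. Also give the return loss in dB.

|Γ| ≈ 0.726; return loss ≈ 2.79 dB

|Γ| = (S − 1)/(S + 1) = (6.29 − 1)/(6.29 + 1) = 5.29/7.29
RL = −20·log₁₀|Γ| = −20·log₁₀(0.726)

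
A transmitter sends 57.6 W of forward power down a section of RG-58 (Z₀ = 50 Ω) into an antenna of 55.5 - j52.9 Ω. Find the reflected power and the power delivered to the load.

P_reflected ≈ 11.7 W; P_delivered ≈ 45.9 W

|Γ| = |(5.5 − j52.9)/(105.5 − j52.9)| = 0.451
|Γ|² = 0.203
P_refl = |Γ|²·P_inc = 11.7 W, P_del = (1 − |Γ|²)·P_inc = 45.9 W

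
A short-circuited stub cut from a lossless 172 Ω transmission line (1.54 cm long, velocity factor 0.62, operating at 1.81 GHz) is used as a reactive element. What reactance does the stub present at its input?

X_in ≈ 236 Ω (inductive)

λ = v/f = 0.62·c / 1.81 GHz = 0.103 m
βl = 2π·l/λ = 2π × 0.15 = 53.9°
tan(βl) = 1.37
For a short-circuited stub, Z_in = jZ_0·tan(βl)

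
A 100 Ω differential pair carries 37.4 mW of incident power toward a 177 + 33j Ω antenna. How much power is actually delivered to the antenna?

|Γ| = |(77 + j33)/(277 + j33)| = 0.3
|Γ|² = 0.0902
P_refl = |Γ|²·P_inc = 3.37 mW, P_del = (1 − |Γ|²)·P_inc = 34 mW

P_delivered ≈ 34 mW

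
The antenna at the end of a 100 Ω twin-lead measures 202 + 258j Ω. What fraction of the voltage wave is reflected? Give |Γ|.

|Γ| ≈ 0.698

Γ = (Z_L − Z_0)/(Z_L + Z_0) = (102 + j258)/(302 + j258)
|Γ| = 277/397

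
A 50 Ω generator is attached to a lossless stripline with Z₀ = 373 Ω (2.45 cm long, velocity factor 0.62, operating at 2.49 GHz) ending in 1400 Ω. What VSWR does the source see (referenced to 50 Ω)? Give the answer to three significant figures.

λ = v/f = 0.62·c / 2.49 GHz = 0.0747 m
βl = 2π·l/λ = 2π × 0.328 = 118°
tan(βl) = -1.87
Z_in = Z_0·(Z_L + jZ_0·tanβl)/(Z_0 + jZ_L·tanβl) = 125 + j181 Ω
Γ_s = (Z_in − Z_s)/(Z_in + Z_s) = (75.1 + j181)/(175 + j181), |Γ_s| = 0.778
VSWR = (1 + |Γ_s|)/(1 − |Γ_s|)

VSWR ≈ 8.02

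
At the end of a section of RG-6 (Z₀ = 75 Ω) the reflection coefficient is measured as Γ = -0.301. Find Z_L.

Z_L = Z_0·(1 + Γ)/(1 − Γ) = 75·(0.699)/(1.3)

Z_L ≈ 40.3 Ω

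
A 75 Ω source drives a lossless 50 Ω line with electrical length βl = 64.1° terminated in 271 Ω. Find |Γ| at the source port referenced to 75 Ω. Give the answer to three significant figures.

tan(βl) = 2.06
Z_in = Z_0·(Z_L + jZ_0·tanβl)/(Z_0 + jZ_L·tanβl) = 11.3 − j23.3 Ω
Γ_s = (Z_in − Z_s)/(Z_in + Z_s) = (-63.7 − j23.3)/(86.3 − j23.3), |Γ_s| = 0.759

|Γ| ≈ 0.759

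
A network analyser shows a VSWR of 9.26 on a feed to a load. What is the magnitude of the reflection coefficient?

|Γ| = (S − 1)/(S + 1) = (9.26 − 1)/(9.26 + 1) = 8.26/10.3

|Γ| ≈ 0.805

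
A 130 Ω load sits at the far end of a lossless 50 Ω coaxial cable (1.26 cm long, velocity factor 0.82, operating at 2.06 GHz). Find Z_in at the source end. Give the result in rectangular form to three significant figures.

Z_in ≈ 40.9 − j43.9 Ω

λ = v/f = 0.82·c / 2.06 GHz = 0.119 m
βl = 2π·l/λ = 2π × 0.106 = 38°
tan(βl) = tan(38°) = 0.781
Z_in = Z_0·(Z_L + jZ_0·tanβl)/(Z_0 + jZ_L·tanβl)
     = 50·(130 + j39)/(50 + j102)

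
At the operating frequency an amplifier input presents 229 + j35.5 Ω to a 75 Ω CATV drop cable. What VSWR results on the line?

VSWR ≈ 3.14

Γ = (Z_L − Z_0)/(Z_L + Z_0) = (154 + j35.5)/(304 + j35.5)
|Γ| = 158/306 = 0.516
VSWR = (1 + |Γ|)/(1 − |Γ|) = 1.52/0.484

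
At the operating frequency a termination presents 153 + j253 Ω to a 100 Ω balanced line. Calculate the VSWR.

Γ = (Z_L − Z_0)/(Z_L + Z_0) = (53 + j253)/(253 + j253)
|Γ| = 258/358 = 0.722
VSWR = (1 + |Γ|)/(1 − |Γ|) = 1.72/0.278

VSWR ≈ 6.21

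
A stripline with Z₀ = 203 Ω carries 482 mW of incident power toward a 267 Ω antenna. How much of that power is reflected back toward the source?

P_reflected ≈ 8.94 mW

Γ = (267 − 203)/(267 + 203) = 0.136
|Γ|² = 0.0185
P_refl = |Γ|²·P_inc = 8.94 mW, P_del = (1 − |Γ|²)·P_inc = 473 mW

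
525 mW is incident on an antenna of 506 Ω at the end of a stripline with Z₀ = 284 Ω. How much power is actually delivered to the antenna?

Γ = (506 − 284)/(506 + 284) = 0.281
|Γ|² = 0.079
P_refl = |Γ|²·P_inc = 41.5 mW, P_del = (1 − |Γ|²)·P_inc = 484 mW

P_delivered ≈ 484 mW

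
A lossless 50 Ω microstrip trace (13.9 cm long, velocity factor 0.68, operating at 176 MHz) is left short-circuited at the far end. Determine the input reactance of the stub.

X_in ≈ 46.9 Ω (inductive)

λ = v/f = 0.68·c / 176 MHz = 1.16 m
βl = 2π·l/λ = 2π × 0.12 = 43.2°
tan(βl) = 0.938
For a short-circuited stub, Z_in = jZ_0·tan(βl)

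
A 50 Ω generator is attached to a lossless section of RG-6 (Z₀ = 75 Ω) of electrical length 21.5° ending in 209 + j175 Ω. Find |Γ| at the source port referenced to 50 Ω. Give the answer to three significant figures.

|Γ| ≈ 0.756

tan(βl) = 0.394
Z_in = Z_0·(Z_L + jZ_0·tanβl)/(Z_0 + jZ_L·tanβl) = 199 − j176 Ω
Γ_s = (Z_in − Z_s)/(Z_in + Z_s) = (149 − j176)/(249 − j176), |Γ_s| = 0.756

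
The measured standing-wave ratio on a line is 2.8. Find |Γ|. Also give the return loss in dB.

|Γ| = (S − 1)/(S + 1) = (2.8 − 1)/(2.8 + 1) = 1.8/3.8
RL = −20·log₁₀|Γ| = −20·log₁₀(0.474)

|Γ| ≈ 0.474; return loss ≈ 6.49 dB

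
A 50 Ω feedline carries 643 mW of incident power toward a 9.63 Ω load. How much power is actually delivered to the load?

P_delivered ≈ 348 mW

Γ = (9.63 − 50)/(9.63 + 50) = -0.677
|Γ|² = 0.458
P_refl = |Γ|²·P_inc = 295 mW, P_del = (1 − |Γ|²)·P_inc = 348 mW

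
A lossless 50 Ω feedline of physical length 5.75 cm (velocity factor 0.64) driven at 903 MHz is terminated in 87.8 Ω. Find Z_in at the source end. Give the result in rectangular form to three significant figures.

λ = v/f = 0.64·c / 903 MHz = 0.213 m
βl = 2π·l/λ = 2π × 0.27 = 97.4°
tan(βl) = tan(97.4°) = -7.75
Z_in = Z_0·(Z_L + jZ_0·tanβl)/(Z_0 + jZ_L·tanβl)
     = 50·(87.8 − j387)/(50 − j680)

Z_in ≈ 28.8 + j4.34 Ω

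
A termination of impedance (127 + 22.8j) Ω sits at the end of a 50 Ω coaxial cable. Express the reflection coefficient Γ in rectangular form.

Γ ≈ 0.444 + j0.0716

Γ = (Z_L − Z_0)/(Z_L + Z_0) = (77 + j22.8)/(177 + j22.8)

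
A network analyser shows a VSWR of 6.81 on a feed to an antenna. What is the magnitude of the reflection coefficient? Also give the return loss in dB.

|Γ| = (S − 1)/(S + 1) = (6.81 − 1)/(6.81 + 1) = 5.81/7.81
RL = −20·log₁₀|Γ| = −20·log₁₀(0.744)

|Γ| ≈ 0.744; return loss ≈ 2.57 dB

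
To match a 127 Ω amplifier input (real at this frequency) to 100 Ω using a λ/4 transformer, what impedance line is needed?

Z_qwt = √(Z_0·R_L) = √(100 × 127) = √12700

Z_qwt ≈ 113 Ω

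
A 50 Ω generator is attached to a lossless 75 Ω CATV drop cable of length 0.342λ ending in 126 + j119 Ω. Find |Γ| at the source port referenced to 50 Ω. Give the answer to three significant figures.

βl = 2π × 0.342 = 123°
tan(βl) = -1.53
Z_in = Z_0·(Z_L + jZ_0·tanβl)/(Z_0 + jZ_L·tanβl) = 22.9 + j18.4 Ω
Γ_s = (Z_in − Z_s)/(Z_in + Z_s) = (-27.1 + j18.4)/(72.9 + j18.4), |Γ_s| = 0.435

|Γ| ≈ 0.435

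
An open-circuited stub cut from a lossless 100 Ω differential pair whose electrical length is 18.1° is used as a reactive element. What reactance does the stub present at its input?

tan(βl) = 0.327
For an open-circuited stub, Z_in = −jZ_0·cot(βl) = −jZ_0/tan(βl)

X_in ≈ -306 Ω (capacitive)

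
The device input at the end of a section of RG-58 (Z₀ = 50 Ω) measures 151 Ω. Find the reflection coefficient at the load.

Γ = (Z_L − Z_0)/(Z_L + Z_0) = (151 − 50)/(151 + 50) = 101/201

Γ = 0.502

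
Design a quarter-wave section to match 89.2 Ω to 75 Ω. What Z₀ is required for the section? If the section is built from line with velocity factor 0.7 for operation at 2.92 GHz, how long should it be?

Z_qwt ≈ 81.8 Ω; length ≈ 1.8 cm

Z_qwt = √(Z_0·R_L) = √(75 × 89.2) = √6690
λ = 0.7·c/f = 0.0719 m, so l = λ/4 = 0.018 m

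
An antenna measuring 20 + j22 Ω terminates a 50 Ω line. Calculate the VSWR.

VSWR ≈ 3.06

Γ = (Z_L − Z_0)/(Z_L + Z_0) = (-30 + j22)/(70 + j22)
|Γ| = 37.2/73.4 = 0.507
VSWR = (1 + |Γ|)/(1 − |Γ|) = 1.51/0.493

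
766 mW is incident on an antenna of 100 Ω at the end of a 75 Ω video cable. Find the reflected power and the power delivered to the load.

Γ = (100 − 75)/(100 + 75) = 0.143
|Γ|² = 0.0204
P_refl = |Γ|²·P_inc = 15.6 mW, P_del = (1 − |Γ|²)·P_inc = 750 mW

P_reflected ≈ 15.6 mW; P_delivered ≈ 750 mW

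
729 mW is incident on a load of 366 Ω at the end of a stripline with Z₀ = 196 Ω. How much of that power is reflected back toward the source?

P_reflected ≈ 66.7 mW

Γ = (366 − 196)/(366 + 196) = 0.302
|Γ|² = 0.0915
P_refl = |Γ|²·P_inc = 66.7 mW, P_del = (1 − |Γ|²)·P_inc = 662 mW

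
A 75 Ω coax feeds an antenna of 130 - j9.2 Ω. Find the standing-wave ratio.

VSWR ≈ 1.75

Γ = (Z_L − Z_0)/(Z_L + Z_0) = (55 − j9.2)/(205 − j9.2)
|Γ| = 55.8/205 = 0.272
VSWR = (1 + |Γ|)/(1 − |Γ|) = 1.27/0.728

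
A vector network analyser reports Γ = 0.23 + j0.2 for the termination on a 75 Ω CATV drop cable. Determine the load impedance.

Z_L ≈ 107 + j47.4 Ω

Z_L = Z_0·(1 + Γ)/(1 − Γ) = 75·(1.23 + j0.2)/(0.77 − j0.2)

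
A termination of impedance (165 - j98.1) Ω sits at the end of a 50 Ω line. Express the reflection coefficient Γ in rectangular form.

Γ = (Z_L − Z_0)/(Z_L + Z_0) = (115 − j98.1)/(215 − j98.1)

Γ ≈ 0.615 − j0.176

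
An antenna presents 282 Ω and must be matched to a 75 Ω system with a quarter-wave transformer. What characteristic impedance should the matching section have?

Z_qwt ≈ 145 Ω

Z_qwt = √(Z_0·R_L) = √(75 × 282) = √21150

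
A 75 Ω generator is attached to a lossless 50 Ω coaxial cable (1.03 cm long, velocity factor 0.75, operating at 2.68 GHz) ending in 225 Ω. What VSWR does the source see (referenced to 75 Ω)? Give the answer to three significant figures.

λ = v/f = 0.75·c / 2.68 GHz = 0.084 m
βl = 2π·l/λ = 2π × 0.123 = 44.2°
tan(βl) = 0.971
Z_in = Z_0·(Z_L + jZ_0·tanβl)/(Z_0 + jZ_L·tanβl) = 21.7 − j46.5 Ω
Γ_s = (Z_in − Z_s)/(Z_in + Z_s) = (-53.3 − j46.5)/(96.7 − j46.5), |Γ_s| = 0.659
VSWR = (1 + |Γ_s|)/(1 − |Γ_s|)

VSWR ≈ 4.86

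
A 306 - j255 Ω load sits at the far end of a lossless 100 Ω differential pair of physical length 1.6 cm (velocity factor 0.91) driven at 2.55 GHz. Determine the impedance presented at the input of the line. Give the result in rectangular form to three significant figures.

λ = v/f = 0.91·c / 2.55 GHz = 0.107 m
βl = 2π·l/λ = 2π × 0.149 = 53.8°
tan(βl) = tan(53.8°) = 1.37
Z_in = Z_0·(Z_L + jZ_0·tanβl)/(Z_0 + jZ_L·tanβl)
     = 100·(306 − j118)/(448 + j418)

Z_in ≈ 23.3 − j48.2 Ω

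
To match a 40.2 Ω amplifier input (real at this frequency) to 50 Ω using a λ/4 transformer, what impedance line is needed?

Z_qwt = √(Z_0·R_L) = √(50 × 40.2) = √2010

Z_qwt ≈ 44.8 Ω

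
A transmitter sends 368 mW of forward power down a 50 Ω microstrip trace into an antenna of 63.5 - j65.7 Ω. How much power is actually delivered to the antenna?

P_delivered ≈ 272 mW

|Γ| = |(13.5 − j65.7)/(113.5 − j65.7)| = 0.511
|Γ|² = 0.262
P_refl = |Γ|²·P_inc = 96.3 mW, P_del = (1 − |Γ|²)·P_inc = 272 mW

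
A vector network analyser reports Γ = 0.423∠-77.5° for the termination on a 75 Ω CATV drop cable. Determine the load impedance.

Z_L ≈ 61.8 − j62.2 Ω

Z_L = Z_0·(1 + Γ)/(1 − Γ) = 75·(1.09 − j0.413)/(0.908 + j0.413)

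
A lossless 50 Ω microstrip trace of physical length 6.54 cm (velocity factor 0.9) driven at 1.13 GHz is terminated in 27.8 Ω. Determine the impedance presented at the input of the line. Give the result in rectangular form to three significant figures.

Z_in ≈ 85.7 − j15.6 Ω

λ = v/f = 0.9·c / 1.13 GHz = 0.239 m
βl = 2π·l/λ = 2π × 0.274 = 98.5°
tan(βl) = tan(98.5°) = -6.66
Z_in = Z_0·(Z_L + jZ_0·tanβl)/(Z_0 + jZ_L·tanβl)
     = 50·(27.8 − j333)/(50 − j185)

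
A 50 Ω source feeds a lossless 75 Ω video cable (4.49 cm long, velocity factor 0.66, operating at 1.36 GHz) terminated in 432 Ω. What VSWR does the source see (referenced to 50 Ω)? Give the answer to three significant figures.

λ = v/f = 0.66·c / 1.36 GHz = 0.146 m
βl = 2π·l/λ = 2π × 0.308 = 111°
tan(βl) = -2.6
Z_in = Z_0·(Z_L + jZ_0·tanβl)/(Z_0 + jZ_L·tanβl) = 14.9 + j27.8 Ω
Γ_s = (Z_in − Z_s)/(Z_in + Z_s) = (-35.1 + j27.8)/(64.9 + j27.8), |Γ_s| = 0.635
VSWR = (1 + |Γ_s|)/(1 − |Γ_s|)

VSWR ≈ 4.48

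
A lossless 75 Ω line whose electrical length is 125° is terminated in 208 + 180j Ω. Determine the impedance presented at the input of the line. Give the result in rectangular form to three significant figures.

tan(βl) = tan(125°) = -1.43
Z_in = Z_0·(Z_L + jZ_0·tanβl)/(Z_0 + jZ_L·tanβl)
     = 75·(208 + j72.9)/(332 − j297)

Z_in ≈ 17.9 + j32.5 Ω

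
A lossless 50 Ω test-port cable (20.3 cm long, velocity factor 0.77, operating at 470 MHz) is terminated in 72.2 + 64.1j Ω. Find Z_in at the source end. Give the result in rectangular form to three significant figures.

λ = v/f = 0.77·c / 470 MHz = 0.491 m
βl = 2π·l/λ = 2π × 0.413 = 149°
tan(βl) = tan(149°) = -0.608
Z_in = Z_0·(Z_L + jZ_0·tanβl)/(Z_0 + jZ_L·tanβl)
     = 50·(72.2 + j33.7)/(89 − j43.9)

Z_in ≈ 25.1 + j31.3 Ω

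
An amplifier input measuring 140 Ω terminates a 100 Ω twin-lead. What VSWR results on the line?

VSWR ≈ 1.4

For a purely resistive load, VSWR = R_L/Z_0 or Z_0/R_L (whichever > 1) = 140/100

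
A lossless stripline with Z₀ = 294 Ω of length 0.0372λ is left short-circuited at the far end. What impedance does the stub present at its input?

Z_in ≈ +j70 Ω

βl = 2π × 0.0372 = 13.4°
tan(βl) = 0.238
For a short-circuited stub, Z_in = jZ_0·tan(βl)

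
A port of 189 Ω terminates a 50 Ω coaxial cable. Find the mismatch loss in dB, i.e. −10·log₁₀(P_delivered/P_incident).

Γ = (189 − 50)/(189 + 50) = 0.582
|Γ|² = 0.338, so P_del/P_inc = 1 − |Γ|² = 0.662
ML = −10·log₁₀(1 − |Γ|²)

mismatch loss ≈ 1.79 dB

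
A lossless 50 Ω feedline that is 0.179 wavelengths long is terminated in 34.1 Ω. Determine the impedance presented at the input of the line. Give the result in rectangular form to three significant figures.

Z_in ≈ 60.4 + j18.4 Ω

βl = 2π × 0.179 = 64.4°
tan(βl) = tan(64.4°) = 2.09
Z_in = Z_0·(Z_L + jZ_0·tanβl)/(Z_0 + jZ_L·tanβl)
     = 50·(34.1 + j105)/(50 + j71.3)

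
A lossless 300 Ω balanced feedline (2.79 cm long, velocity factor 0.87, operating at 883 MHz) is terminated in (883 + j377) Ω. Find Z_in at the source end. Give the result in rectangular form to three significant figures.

Z_in ≈ 324 − j420 Ω

λ = v/f = 0.87·c / 883 MHz = 0.296 m
βl = 2π·l/λ = 2π × 0.0944 = 34°
tan(βl) = tan(34°) = 0.674
Z_in = Z_0·(Z_L + jZ_0·tanβl)/(Z_0 + jZ_L·tanβl)
     = 300·(883 + j579)/(45.9 + j595)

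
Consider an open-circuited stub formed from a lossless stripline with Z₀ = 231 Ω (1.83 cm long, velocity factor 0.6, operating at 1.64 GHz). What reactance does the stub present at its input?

X_in ≈ -133 Ω (capacitive)

λ = v/f = 0.6·c / 1.64 GHz = 0.11 m
βl = 2π·l/λ = 2π × 0.167 = 60°
tan(βl) = 1.73
For an open-circuited stub, Z_in = −jZ_0·cot(βl) = −jZ_0/tan(βl)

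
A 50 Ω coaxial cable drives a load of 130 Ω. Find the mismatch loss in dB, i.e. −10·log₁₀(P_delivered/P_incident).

mismatch loss ≈ 0.956 dB

Γ = (130 − 50)/(130 + 50) = 0.444
|Γ|² = 0.198, so P_del/P_inc = 1 − |Γ|² = 0.802
ML = −10·log₁₀(1 − |Γ|²)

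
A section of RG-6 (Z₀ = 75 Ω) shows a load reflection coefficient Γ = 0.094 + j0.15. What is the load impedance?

Z_L ≈ 86.1 + j26.7 Ω

Z_L = Z_0·(1 + Γ)/(1 − Γ) = 75·(1.09 + j0.15)/(0.906 − j0.15)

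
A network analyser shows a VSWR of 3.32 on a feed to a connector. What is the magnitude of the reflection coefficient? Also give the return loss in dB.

|Γ| ≈ 0.537; return loss ≈ 5.4 dB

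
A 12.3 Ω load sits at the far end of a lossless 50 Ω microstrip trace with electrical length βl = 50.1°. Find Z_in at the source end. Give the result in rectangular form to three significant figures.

Z_in ≈ 27.5 + j51.7 Ω

tan(βl) = tan(50.1°) = 1.2
Z_in = Z_0·(Z_L + jZ_0·tanβl)/(Z_0 + jZ_L·tanβl)
     = 50·(12.3 + j59.8)/(50 + j14.7)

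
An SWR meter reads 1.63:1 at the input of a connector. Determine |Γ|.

|Γ| = (S − 1)/(S + 1) = (1.63 − 1)/(1.63 + 1) = 0.63/2.63

|Γ| ≈ 0.24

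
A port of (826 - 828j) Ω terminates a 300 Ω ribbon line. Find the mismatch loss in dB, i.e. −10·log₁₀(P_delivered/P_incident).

Γ = (526 − j828)/(1126 − j828), |Γ| = 0.702
|Γ|² = 0.493, so P_del/P_inc = 1 − |Γ|² = 0.507
ML = −10·log₁₀(1 − |Γ|²)

mismatch loss ≈ 2.95 dB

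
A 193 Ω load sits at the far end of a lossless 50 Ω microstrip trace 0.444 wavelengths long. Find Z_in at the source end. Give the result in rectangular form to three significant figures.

Z_in ≈ 72.8 + j84.8 Ω

βl = 2π × 0.444 = 160°
tan(βl) = tan(160°) = -0.367
Z_in = Z_0·(Z_L + jZ_0·tanβl)/(Z_0 + jZ_L·tanβl)
     = 50·(193 − j18.4)/(50 − j70.9)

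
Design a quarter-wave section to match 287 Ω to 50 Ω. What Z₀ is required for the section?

Z_qwt ≈ 120 Ω

Z_qwt = √(Z_0·R_L) = √(50 × 287) = √14350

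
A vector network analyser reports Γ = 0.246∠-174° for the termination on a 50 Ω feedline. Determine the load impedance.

Z_L = Z_0·(1 + Γ)/(1 − Γ) = 50·(0.755 − j0.0257)/(1.24 + j0.0257)

Z_L ≈ 30.3 − j1.66 Ω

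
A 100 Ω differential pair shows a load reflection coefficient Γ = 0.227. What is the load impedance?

Z_L ≈ 159 Ω

Z_L = Z_0·(1 + Γ)/(1 − Γ) = 100·(1.23)/(0.773)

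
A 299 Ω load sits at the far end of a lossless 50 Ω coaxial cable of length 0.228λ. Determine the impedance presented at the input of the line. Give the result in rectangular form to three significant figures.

βl = 2π × 0.228 = 82.1°
tan(βl) = tan(82.1°) = 7.19
Z_in = Z_0·(Z_L + jZ_0·tanβl)/(Z_0 + jZ_L·tanβl)
     = 50·(299 + j359)/(50 + j2150)

Z_in ≈ 8.52 − j6.76 Ω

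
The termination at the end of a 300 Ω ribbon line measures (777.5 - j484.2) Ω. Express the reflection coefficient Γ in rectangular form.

Γ ≈ 0.537 − j0.208

Γ = (Z_L − Z_0)/(Z_L + Z_0) = (477.5 − j484.2)/(1078 − j484.2)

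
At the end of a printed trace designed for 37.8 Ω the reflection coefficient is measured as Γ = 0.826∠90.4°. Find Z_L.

Z_L = Z_0·(1 + Γ)/(1 − Γ) = 37.8·(0.994 + j0.826)/(1.01 − j0.826)

Z_L ≈ 7.09 + j36.9 Ω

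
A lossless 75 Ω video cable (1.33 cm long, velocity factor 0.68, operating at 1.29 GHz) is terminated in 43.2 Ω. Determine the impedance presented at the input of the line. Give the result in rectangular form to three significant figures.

Z_in ≈ 52 + j26.3 Ω

λ = v/f = 0.68·c / 1.29 GHz = 0.158 m
βl = 2π·l/λ = 2π × 0.0841 = 30.3°
tan(βl) = tan(30.3°) = 0.584
Z_in = Z_0·(Z_L + jZ_0·tanβl)/(Z_0 + jZ_L·tanβl)
     = 75·(43.2 + j43.8)/(75 + j25.2)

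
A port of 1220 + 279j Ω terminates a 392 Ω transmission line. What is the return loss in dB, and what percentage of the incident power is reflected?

RL ≈ 5.45 dB; 28.5% of incident power reflected

Γ = (828 + j279)/(1612 + j279), |Γ| = 0.534
RL = −20·log₁₀(0.534) = 5.45 dB
P_refl/P_inc = |Γ|² = 0.285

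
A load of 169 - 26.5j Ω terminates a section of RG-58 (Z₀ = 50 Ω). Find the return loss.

Γ = (119 − j26.5)/(219 − j26.5), |Γ| = 0.553
RL = −20·log₁₀|Γ| = −20·log₁₀(0.553)

RL ≈ 5.15 dB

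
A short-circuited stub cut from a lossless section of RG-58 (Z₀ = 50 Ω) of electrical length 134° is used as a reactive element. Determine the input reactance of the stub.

tan(βl) = -1.04
For a short-circuited stub, Z_in = jZ_0·tan(βl)

X_in ≈ -51.8 Ω (capacitive)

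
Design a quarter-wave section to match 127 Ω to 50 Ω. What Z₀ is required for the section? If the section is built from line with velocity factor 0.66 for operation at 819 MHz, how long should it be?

Z_qwt ≈ 79.7 Ω; length ≈ 6.04 cm

Z_qwt = √(Z_0·R_L) = √(50 × 127) = √6350
λ = 0.66·c/f = 0.242 m, so l = λ/4 = 0.0604 m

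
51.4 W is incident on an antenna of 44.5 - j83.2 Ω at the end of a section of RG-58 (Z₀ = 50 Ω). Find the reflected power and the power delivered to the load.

P_reflected ≈ 22.5 W; P_delivered ≈ 28.9 W

|Γ| = |(-5.5 − j83.2)/(94.5 − j83.2)| = 0.662
|Γ|² = 0.439
P_refl = |Γ|²·P_inc = 22.5 W, P_del = (1 − |Γ|²)·P_inc = 28.9 W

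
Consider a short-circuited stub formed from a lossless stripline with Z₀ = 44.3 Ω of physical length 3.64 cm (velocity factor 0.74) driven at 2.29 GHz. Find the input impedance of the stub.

λ = v/f = 0.74·c / 2.29 GHz = 0.0969 m
βl = 2π·l/λ = 2π × 0.375 = 135°
tan(βl) = -0.994
For a short-circuited stub, Z_in = jZ_0·tan(βl)

Z_in ≈ −j44 Ω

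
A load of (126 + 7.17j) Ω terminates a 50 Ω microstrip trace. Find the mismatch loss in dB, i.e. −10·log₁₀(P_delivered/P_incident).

Γ = (76 + j7.17)/(176 + j7.17), |Γ| = 0.433
|Γ|² = 0.188, so P_del/P_inc = 1 − |Γ|² = 0.812
ML = −10·log₁₀(1 − |Γ|²)

mismatch loss ≈ 0.903 dB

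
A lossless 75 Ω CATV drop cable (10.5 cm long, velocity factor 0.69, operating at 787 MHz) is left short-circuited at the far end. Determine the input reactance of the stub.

X_in ≈ -55.1 Ω (capacitive)

λ = v/f = 0.69·c / 787 MHz = 0.263 m
βl = 2π·l/λ = 2π × 0.399 = 144°
tan(βl) = -0.734
For a short-circuited stub, Z_in = jZ_0·tan(βl)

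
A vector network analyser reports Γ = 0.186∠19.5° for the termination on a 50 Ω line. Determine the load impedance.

Z_L = Z_0·(1 + Γ)/(1 − Γ) = 50·(1.18 + j0.0621)/(0.825 − j0.0621)

Z_L ≈ 70.6 + j9.08 Ω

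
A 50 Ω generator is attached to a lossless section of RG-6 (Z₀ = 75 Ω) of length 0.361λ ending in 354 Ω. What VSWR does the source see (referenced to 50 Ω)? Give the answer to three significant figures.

βl = 2π × 0.361 = 130°
tan(βl) = -1.19
Z_in = Z_0·(Z_L + jZ_0·tanβl)/(Z_0 + jZ_L·tanβl) = 26.2 + j58.2 Ω
Γ_s = (Z_in − Z_s)/(Z_in + Z_s) = (-23.8 + j58.2)/(76.2 + j58.2), |Γ_s| = 0.656
VSWR = (1 + |Γ_s|)/(1 − |Γ_s|)

VSWR ≈ 4.81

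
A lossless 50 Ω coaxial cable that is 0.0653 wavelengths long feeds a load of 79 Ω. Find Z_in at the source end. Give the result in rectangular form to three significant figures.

Z_in ≈ 63.8 − j22.1 Ω

βl = 2π × 0.0653 = 23.5°
tan(βl) = tan(23.5°) = 0.435
Z_in = Z_0·(Z_L + jZ_0·tanβl)/(Z_0 + jZ_L·tanβl)
     = 50·(79 + j21.7)/(50 + j34.4)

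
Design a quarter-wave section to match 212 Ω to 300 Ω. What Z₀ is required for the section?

Z_qwt ≈ 252 Ω

Z_qwt = √(Z_0·R_L) = √(300 × 212) = √63600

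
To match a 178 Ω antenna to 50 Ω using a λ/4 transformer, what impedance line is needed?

Z_qwt ≈ 94.3 Ω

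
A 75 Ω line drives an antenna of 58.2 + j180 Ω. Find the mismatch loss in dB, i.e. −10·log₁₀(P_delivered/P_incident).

Γ = (-16.8 + j180)/(133.2 + j180), |Γ| = 0.807
|Γ|² = 0.652, so P_del/P_inc = 1 − |Γ|² = 0.348
ML = −10·log₁₀(1 − |Γ|²)

mismatch loss ≈ 4.58 dB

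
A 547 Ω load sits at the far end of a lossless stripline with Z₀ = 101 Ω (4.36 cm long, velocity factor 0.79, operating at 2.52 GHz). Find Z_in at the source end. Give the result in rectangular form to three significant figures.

λ = v/f = 0.79·c / 2.52 GHz = 0.094 m
βl = 2π·l/λ = 2π × 0.464 = 167°
tan(βl) = tan(167°) = -0.233
Z_in = Z_0·(Z_L + jZ_0·tanβl)/(Z_0 + jZ_L·tanβl)
     = 101·(547 − j23.5)/(101 − j127)

Z_in ≈ 223 + j257 Ω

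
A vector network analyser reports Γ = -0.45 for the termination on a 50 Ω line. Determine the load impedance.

Z_L ≈ 19 Ω

Z_L = Z_0·(1 + Γ)/(1 − Γ) = 50·(0.55)/(1.45)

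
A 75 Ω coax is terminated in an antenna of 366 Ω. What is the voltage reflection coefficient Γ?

Γ = 0.66

Γ = (Z_L − Z_0)/(Z_L + Z_0) = (366 − 75)/(366 + 75) = 291/441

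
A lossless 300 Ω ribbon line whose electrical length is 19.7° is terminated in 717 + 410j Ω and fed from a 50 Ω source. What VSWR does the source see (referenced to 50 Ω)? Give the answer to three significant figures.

tan(βl) = 0.358
Z_in = Z_0·(Z_L + jZ_0·tanβl)/(Z_0 + jZ_L·tanβl) = 815 − j352 Ω
Γ_s = (Z_in − Z_s)/(Z_in + Z_s) = (765 − j352)/(865 − j352), |Γ_s| = 0.902
VSWR = (1 + |Γ_s|)/(1 − |Γ_s|)

VSWR ≈ 19.3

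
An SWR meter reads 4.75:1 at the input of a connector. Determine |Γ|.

|Γ| ≈ 0.652

|Γ| = (S − 1)/(S + 1) = (4.75 − 1)/(4.75 + 1) = 3.75/5.75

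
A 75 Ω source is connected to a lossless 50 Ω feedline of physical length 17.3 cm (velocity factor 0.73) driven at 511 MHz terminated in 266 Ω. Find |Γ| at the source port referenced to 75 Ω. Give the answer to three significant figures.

λ = v/f = 0.73·c / 511 MHz = 0.429 m
βl = 2π·l/λ = 2π × 0.404 = 145°
tan(βl) = -0.692
Z_in = Z_0·(Z_L + jZ_0·tanβl)/(Z_0 + jZ_L·tanβl) = 27 + j64.9 Ω
Γ_s = (Z_in − Z_s)/(Z_in + Z_s) = (-48 + j64.9)/(102 + j64.9), |Γ_s| = 0.667

|Γ| ≈ 0.667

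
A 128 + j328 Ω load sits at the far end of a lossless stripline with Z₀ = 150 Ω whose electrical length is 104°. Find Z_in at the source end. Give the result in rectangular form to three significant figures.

tan(βl) = tan(104°) = -4.01
Z_in = Z_0·(Z_L + jZ_0·tanβl)/(Z_0 + jZ_L·tanβl)
     = 150·(128 − j274)/(1470 − j513)

Z_in ≈ 20.4 − j20.9 Ω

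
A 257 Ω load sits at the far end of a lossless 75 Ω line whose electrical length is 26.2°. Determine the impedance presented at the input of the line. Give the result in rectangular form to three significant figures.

Z_in ≈ 83.1 − j103 Ω

tan(βl) = tan(26.2°) = 0.492
Z_in = Z_0·(Z_L + jZ_0·tanβl)/(Z_0 + jZ_L·tanβl)
     = 75·(257 + j36.9)/(75 + j126)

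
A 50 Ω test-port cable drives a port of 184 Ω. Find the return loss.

Γ = (184 − 50)/(184 + 50) = 0.573
RL = −20·log₁₀|Γ| = −20·log₁₀(0.573)

RL ≈ 4.84 dB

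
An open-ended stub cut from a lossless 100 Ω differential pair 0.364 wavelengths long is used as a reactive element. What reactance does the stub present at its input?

βl = 2π × 0.364 = 131°
tan(βl) = -1.15
For an open-ended stub, Z_in = −jZ_0·cot(βl) = −jZ_0/tan(βl)

X_in ≈ 87.1 Ω (inductive)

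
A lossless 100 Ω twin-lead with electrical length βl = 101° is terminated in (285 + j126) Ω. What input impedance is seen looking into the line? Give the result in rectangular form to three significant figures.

Z_in ≈ 28.9 + j4.7 Ω

tan(βl) = tan(101°) = -5.14
Z_in = Z_0·(Z_L + jZ_0·tanβl)/(Z_0 + jZ_L·tanβl)
     = 100·(285 − j388)/(748 − j1470)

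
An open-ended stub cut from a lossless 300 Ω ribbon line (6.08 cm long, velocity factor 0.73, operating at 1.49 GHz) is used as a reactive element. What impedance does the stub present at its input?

λ = v/f = 0.73·c / 1.49 GHz = 0.147 m
βl = 2π·l/λ = 2π × 0.414 = 149°
tan(βl) = -0.603
For an open-ended stub, Z_in = −jZ_0·cot(βl) = −jZ_0/tan(βl)

Z_in ≈ +j498 Ω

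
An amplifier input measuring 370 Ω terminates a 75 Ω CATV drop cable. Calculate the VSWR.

VSWR ≈ 4.93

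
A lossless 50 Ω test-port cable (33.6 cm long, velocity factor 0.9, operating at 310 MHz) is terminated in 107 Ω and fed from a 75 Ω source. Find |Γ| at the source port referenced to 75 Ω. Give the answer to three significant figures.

|Γ| ≈ 0.393

λ = v/f = 0.9·c / 310 MHz = 0.871 m
βl = 2π·l/λ = 2π × 0.386 = 139°
tan(βl) = -0.873
Z_in = Z_0·(Z_L + jZ_0·tanβl)/(Z_0 + jZ_L·tanβl) = 42 + j34.8 Ω
Γ_s = (Z_in − Z_s)/(Z_in + Z_s) = (-33 + j34.8)/(117 + j34.8), |Γ_s| = 0.393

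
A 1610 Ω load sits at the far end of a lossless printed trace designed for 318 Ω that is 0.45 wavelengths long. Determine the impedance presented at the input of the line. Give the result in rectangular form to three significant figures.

Z_in ≈ 480 + j687 Ω

βl = 2π × 0.45 = 162°
tan(βl) = tan(162°) = -0.325
Z_in = Z_0·(Z_L + jZ_0·tanβl)/(Z_0 + jZ_L·tanβl)
     = 318·(1610 − j103)/(318 − j523)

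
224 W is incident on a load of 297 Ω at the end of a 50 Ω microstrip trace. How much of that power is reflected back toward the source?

P_reflected ≈ 113 W

Γ = (297 − 50)/(297 + 50) = 0.712
|Γ|² = 0.507
P_refl = |Γ|²·P_inc = 113 W, P_del = (1 − |Γ|²)·P_inc = 111 W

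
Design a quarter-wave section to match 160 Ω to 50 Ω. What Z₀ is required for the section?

Z_qwt = √(Z_0·R_L) = √(50 × 160) = √8000

Z_qwt ≈ 89.4 Ω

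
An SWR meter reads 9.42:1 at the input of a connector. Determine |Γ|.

|Γ| = (S − 1)/(S + 1) = (9.42 − 1)/(9.42 + 1) = 8.42/10.4

|Γ| ≈ 0.808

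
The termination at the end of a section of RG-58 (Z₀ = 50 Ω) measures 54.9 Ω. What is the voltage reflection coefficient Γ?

Γ = (Z_L − Z_0)/(Z_L + Z_0) = (54.9 − 50)/(54.9 + 50) = 4.9/104.9

Γ = 0.0467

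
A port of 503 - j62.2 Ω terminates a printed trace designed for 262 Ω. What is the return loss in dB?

RL ≈ 9.78 dB

Γ = (241 − j62.2)/(765 − j62.2), |Γ| = 0.324
RL = −20·log₁₀|Γ| = −20·log₁₀(0.324)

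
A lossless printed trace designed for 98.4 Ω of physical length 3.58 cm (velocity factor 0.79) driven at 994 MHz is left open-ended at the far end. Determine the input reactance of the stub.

λ = v/f = 0.79·c / 994 MHz = 0.238 m
βl = 2π·l/λ = 2π × 0.15 = 54.1°
tan(βl) = 1.38
For an open-ended stub, Z_in = −jZ_0·cot(βl) = −jZ_0/tan(βl)

X_in ≈ -71.4 Ω (capacitive)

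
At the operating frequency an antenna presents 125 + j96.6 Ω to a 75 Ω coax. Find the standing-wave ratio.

Γ = (Z_L − Z_0)/(Z_L + Z_0) = (50 + j96.6)/(200 + j96.6)
|Γ| = 109/222 = 0.49
VSWR = (1 + |Γ|)/(1 − |Γ|) = 1.49/0.51

VSWR ≈ 2.92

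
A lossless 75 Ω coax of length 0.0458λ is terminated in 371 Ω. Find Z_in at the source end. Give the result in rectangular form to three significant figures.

Z_in ≈ 128 − j166 Ω

βl = 2π × 0.0458 = 16.5°
tan(βl) = tan(16.5°) = 0.296
Z_in = Z_0·(Z_L + jZ_0·tanβl)/(Z_0 + jZ_L·tanβl)
     = 75·(371 + j22.2)/(75 + j110)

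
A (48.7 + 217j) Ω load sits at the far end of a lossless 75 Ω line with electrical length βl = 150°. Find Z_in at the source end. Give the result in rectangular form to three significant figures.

tan(βl) = tan(150°) = -0.577
Z_in = Z_0·(Z_L + jZ_0·tanβl)/(Z_0 + jZ_L·tanβl)
     = 75·(48.7 + j174)/(200 − j28.1)

Z_in ≈ 8.93 + j66.3 Ω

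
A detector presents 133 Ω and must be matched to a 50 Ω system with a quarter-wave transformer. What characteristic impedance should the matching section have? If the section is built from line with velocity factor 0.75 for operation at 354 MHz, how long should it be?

Z_qwt = √(Z_0·R_L) = √(50 × 133) = √6650
λ = 0.75·c/f = 0.636 m, so l = λ/4 = 0.159 m

Z_qwt ≈ 81.5 Ω; length ≈ 15.9 cm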